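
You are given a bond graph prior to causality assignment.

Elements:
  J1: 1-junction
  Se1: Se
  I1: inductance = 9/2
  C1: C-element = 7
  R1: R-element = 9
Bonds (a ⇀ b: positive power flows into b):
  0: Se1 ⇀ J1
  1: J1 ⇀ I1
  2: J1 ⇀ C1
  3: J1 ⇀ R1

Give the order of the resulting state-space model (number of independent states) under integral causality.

b0 stroke at J1  (Se1 fixes effort; stroke away)
b1 stroke at I1  (prefer integral on I1)
b2 stroke at J1  (J1 flow already set via bond 1)
b3 stroke at J1  (1-jn J1 has f-setter on 1)

2  (C1, I1 all integral)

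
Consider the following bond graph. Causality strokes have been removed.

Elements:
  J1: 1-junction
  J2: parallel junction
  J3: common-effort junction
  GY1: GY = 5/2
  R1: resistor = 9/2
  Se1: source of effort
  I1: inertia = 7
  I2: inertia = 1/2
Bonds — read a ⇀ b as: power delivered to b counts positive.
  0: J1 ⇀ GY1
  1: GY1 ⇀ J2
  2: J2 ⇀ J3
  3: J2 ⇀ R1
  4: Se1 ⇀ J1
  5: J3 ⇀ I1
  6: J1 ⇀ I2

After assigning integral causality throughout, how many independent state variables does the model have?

#4 |J1  (Se1 (Se) sets effort on bond)
#5 |I1  (I1 outputs flow p/I1)
#2 |J3  (J3 needs exactly one e-in)
#6 |I2  (I2: I, integral causality)
#0 |J1  (J1 flow already set via bond 6)
#1 |J2  (GY1 both-in/both-out from 0)
#3 |R1  (0-jn J2 has e-setter on 1)

2  (I1, I2 all integral)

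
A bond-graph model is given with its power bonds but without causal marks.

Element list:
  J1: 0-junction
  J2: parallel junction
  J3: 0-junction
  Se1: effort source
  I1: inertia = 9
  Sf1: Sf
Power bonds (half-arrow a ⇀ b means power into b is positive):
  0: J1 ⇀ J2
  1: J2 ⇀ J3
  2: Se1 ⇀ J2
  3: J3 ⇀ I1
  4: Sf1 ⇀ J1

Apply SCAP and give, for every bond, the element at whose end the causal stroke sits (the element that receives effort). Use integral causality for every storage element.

β2 stroke at J2  (source Se1 imposes e)
β4 stroke at Sf1  (Sf1 (Sf) sets flow on bond)
β0 stroke at J1  (only one effort-in slot at J1)
β1 stroke at J3  (0-jn J2 has e-setter on 2)
β3 stroke at I1  (common-e at J3 fixed by 1)

bond 0 stroke at J1
bond 1 stroke at J3
bond 2 stroke at J2
bond 3 stroke at I1
bond 4 stroke at Sf1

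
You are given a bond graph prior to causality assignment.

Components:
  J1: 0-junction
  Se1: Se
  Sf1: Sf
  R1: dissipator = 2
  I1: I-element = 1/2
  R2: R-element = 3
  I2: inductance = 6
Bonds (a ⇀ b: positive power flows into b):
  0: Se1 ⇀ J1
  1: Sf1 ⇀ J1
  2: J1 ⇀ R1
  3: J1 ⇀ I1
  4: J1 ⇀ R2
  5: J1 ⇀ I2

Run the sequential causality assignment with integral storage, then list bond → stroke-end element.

#0 stroke at J1  (Se1: effort source, stroke at far end)
#1 stroke at Sf1  (source Sf1 imposes f)
#2 stroke at R1  (0-jn J1 has e-setter on 0)
#3 stroke at I1  (common-e at J1 fixed by 0)
#4 stroke at R2  (J1 effort already set via bond 0)
#5 stroke at I2  (0-jn J1 has e-setter on 0)

β0 |J1
β1 |Sf1
β2 |R1
β3 |I1
β4 |R2
β5 |I2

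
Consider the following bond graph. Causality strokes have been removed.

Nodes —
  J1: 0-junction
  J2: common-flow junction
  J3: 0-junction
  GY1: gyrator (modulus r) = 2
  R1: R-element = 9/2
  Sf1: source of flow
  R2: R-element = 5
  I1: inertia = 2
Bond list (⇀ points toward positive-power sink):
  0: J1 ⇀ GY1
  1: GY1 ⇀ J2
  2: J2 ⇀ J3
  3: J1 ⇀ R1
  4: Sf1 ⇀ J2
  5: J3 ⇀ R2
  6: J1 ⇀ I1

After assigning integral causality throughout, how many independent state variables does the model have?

b4 stroke at Sf1  (Sf1 (Sf) sets flow on bond)
b1 stroke at J2  (common-f at J2 fixed by 4)
b2 stroke at J2  (J2 flow already set via bond 4)
b5 stroke at J3  (J3: last free bond brings effort in)
b0 stroke at J1  (GY GY1: same side as bond 1)
b3 stroke at R1  (common-e at J1 fixed by 0)
b6 stroke at I1  (common-e at J1 fixed by 0)

1  (I1 all integral)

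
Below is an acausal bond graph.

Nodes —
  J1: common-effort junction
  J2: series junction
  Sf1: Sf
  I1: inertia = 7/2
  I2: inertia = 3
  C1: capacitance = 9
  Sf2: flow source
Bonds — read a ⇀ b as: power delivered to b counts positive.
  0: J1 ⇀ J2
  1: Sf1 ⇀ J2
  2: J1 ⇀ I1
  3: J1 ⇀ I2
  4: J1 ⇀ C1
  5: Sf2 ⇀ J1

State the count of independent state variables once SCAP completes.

#1 stroke→Sf1  (source Sf1 imposes f)
#5 stroke→Sf2  (Sf2: flow source, stroke at near end)
#0 stroke→J2  (common-f at J2 fixed by 1)
#2 stroke→I1  (I1: I, integral causality)
#3 stroke→I2  (I2: I, integral causality)
#4 stroke→J1  (only one effort-in slot at J1)

3  (C1, I1, I2 all integral)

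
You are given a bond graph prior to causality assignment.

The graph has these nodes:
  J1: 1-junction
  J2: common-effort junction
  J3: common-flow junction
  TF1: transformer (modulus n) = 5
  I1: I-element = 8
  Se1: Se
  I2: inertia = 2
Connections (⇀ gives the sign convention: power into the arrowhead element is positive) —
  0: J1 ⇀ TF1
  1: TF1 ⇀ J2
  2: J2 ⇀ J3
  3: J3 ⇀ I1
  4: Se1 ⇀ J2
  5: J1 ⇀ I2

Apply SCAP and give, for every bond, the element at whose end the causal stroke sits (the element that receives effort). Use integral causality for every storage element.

b0 →J1
b1 →TF1
b2 →J3
b3 →I1
b4 →J2
b5 →I2

β4 stroke at J2  (Se1 fixes effort; stroke away)
β1 stroke at TF1  (common-e at J2 fixed by 4)
β2 stroke at J3  (common-e at J2 fixed by 4)
β3 stroke at I1  (J3: last free bond brings flow in)
β0 stroke at J1  (through TF1, causality passes straight; one stroke at TF1)
β5 stroke at I2  (closing 1-jn rule on J1)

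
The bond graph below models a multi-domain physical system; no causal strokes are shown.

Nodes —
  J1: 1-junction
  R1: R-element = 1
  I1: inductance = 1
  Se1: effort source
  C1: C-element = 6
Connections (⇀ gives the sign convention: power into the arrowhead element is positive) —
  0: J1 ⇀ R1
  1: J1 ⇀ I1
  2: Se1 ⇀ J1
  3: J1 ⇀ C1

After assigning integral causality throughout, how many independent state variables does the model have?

b2 stroke→J1  (Se1: effort source, stroke at far end)
b1 stroke→I1  (I1 integral (f out))
b0 stroke→J1  (common-f at J1 fixed by 1)
b3 stroke→J1  (J1 flow already set via bond 1)

2  (C1, I1 all integral)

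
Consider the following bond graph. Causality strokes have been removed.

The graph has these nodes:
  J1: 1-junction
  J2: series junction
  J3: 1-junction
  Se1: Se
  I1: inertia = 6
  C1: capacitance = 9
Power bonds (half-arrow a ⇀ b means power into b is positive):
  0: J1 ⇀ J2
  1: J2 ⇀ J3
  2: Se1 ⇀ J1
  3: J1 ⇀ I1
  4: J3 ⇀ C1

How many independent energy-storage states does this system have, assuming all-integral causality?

b2 |J1  (Se1 fixes effort; stroke away)
b3 |I1  (I1 outputs flow p/I1)
b0 |J1  (J1: bond 3 brought flow, rest push out)
b1 |J2  (J2: bond 0 brought flow, rest push out)
b4 |J3  (common-f at J3 fixed by 1)

2  (C1, I1 all integral)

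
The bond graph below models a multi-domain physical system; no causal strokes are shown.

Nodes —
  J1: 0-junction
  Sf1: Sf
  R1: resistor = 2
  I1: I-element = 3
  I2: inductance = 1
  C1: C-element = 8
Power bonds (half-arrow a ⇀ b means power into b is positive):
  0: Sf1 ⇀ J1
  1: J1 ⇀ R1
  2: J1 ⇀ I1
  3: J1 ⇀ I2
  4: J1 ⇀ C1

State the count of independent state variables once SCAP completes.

bond 0 stroke→Sf1  (source Sf1 imposes f)
bond 2 stroke→I1  (I1: I, integral causality)
bond 3 stroke→I2  (I2 integral (f out))
bond 4 stroke→J1  (C1 integral (e out))
bond 1 stroke→R1  (0-jn J1 has e-setter on 4)

3  (C1, I1, I2 all integral)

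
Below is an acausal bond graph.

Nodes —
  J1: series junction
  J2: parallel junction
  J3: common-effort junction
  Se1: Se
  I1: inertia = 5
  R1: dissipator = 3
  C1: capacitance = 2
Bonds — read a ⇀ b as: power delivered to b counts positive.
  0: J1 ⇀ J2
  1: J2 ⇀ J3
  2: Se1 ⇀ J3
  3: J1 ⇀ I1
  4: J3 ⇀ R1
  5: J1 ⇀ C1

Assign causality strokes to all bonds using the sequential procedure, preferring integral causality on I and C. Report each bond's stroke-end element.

β2 |J3  (source Se1 imposes e)
β1 |J2  (J3 effort already set via bond 2)
β4 |R1  (0-jn J3 has e-setter on 2)
β0 |J1  (J2 effort already set via bond 1)
β3 |I1  (I1: I, integral causality)
β5 |J1  (J1 flow already set via bond 3)

b0 →J1
b1 →J2
b2 →J3
b3 →I1
b4 →R1
b5 →J1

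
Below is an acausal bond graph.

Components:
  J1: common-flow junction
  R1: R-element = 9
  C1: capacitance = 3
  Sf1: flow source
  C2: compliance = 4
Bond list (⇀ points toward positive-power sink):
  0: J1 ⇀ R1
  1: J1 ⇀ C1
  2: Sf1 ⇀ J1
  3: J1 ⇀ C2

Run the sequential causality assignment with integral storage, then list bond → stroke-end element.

#0 |J1
#1 |J1
#2 |Sf1
#3 |J1

#2 |Sf1  (Sf1: flow source, stroke at near end)
#0 |J1  (J1: bond 2 brought flow, rest push out)
#1 |J1  (J1: bond 2 brought flow, rest push out)
#3 |J1  (J1: bond 2 brought flow, rest push out)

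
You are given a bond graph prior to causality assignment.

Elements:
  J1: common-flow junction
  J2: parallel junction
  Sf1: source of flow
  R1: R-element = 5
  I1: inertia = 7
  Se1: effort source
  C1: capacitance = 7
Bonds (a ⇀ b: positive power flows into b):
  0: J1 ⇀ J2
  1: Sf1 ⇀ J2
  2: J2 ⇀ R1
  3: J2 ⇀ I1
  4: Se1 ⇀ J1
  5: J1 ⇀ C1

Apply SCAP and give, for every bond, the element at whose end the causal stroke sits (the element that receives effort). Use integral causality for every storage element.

b1 →Sf1  (Sf1: flow source, stroke at near end)
b4 →J1  (source Se1 imposes e)
b3 →I1  (prefer integral on I1)
b5 →J1  (prefer integral on C1)
b0 →J2  (J1: last free bond brings flow in)
b2 →R1  (0-jn J2 has e-setter on 0)

β0 →J2
β1 →Sf1
β2 →R1
β3 →I1
β4 →J1
β5 →J1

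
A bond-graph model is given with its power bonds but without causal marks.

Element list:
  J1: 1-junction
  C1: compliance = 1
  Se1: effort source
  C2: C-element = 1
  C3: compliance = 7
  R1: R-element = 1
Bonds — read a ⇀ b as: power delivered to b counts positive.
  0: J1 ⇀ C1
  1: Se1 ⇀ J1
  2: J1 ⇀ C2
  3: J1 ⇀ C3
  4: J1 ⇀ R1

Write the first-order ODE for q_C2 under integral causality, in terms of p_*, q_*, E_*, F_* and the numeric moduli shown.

dq_C2/dt = E_Se1 - q_C1 - q_C2 - q_C3/7

β1 stroke at J1  (Se1: effort source, stroke at far end)
β0 stroke at J1  (C1 outputs effort q/C1)
β2 stroke at J1  (C2: C, integral causality)
β3 stroke at J1  (C3 outputs effort q/C3)
β4 stroke at R1  (only one flow-in slot at J1)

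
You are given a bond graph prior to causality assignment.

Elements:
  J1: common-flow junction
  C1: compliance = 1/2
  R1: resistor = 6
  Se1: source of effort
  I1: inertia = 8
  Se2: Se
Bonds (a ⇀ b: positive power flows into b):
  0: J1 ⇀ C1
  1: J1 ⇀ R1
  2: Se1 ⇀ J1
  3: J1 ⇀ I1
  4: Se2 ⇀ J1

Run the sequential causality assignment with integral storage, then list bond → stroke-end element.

b2 →J1  (Se1 (Se) sets effort on bond)
b4 →J1  (Se2 (Se) sets effort on bond)
b0 →J1  (C1 outputs effort q/C1)
b3 →I1  (I1: I, integral causality)
b1 →J1  (common-f at J1 fixed by 3)

b0 stroke at J1
b1 stroke at J1
b2 stroke at J1
b3 stroke at I1
b4 stroke at J1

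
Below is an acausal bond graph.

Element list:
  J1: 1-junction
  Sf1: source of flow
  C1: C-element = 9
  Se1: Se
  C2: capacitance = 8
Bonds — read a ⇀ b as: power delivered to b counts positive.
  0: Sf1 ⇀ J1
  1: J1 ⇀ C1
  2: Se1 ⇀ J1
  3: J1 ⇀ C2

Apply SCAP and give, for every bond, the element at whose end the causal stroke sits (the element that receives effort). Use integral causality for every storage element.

β0 stroke→Sf1  (Sf1: flow source, stroke at near end)
β2 stroke→J1  (Se1 fixes effort; stroke away)
β1 stroke→J1  (1-jn J1 has f-setter on 0)
β3 stroke→J1  (J1 flow already set via bond 0)

#0 stroke at Sf1
#1 stroke at J1
#2 stroke at J1
#3 stroke at J1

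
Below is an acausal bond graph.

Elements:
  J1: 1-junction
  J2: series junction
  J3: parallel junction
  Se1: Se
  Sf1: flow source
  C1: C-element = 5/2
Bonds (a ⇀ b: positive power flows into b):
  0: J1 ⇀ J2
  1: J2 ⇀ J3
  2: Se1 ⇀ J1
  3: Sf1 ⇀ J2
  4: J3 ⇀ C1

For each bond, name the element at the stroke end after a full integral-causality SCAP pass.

#0 →J2
#1 →J2
#2 →J1
#3 →Sf1
#4 →J3

β2 stroke at J1  (Se1: effort source, stroke at far end)
β3 stroke at Sf1  (source Sf1 imposes f)
β0 stroke at J2  (J1 needs exactly one f-in)
β1 stroke at J2  (common-f at J2 fixed by 3)
β4 stroke at J3  (closing 0-jn rule on J3)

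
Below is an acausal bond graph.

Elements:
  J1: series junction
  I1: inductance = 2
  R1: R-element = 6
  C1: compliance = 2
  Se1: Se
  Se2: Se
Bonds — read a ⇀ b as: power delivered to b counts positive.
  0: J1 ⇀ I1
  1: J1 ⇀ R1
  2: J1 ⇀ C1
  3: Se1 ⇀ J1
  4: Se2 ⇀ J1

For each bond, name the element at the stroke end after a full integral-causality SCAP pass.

b3 |J1  (Se1 fixes effort; stroke away)
b4 |J1  (Se2 fixes effort; stroke away)
b0 |I1  (I1 outputs flow p/I1)
b1 |J1  (common-f at J1 fixed by 0)
b2 |J1  (J1 flow already set via bond 0)

b0 stroke at I1
b1 stroke at J1
b2 stroke at J1
b3 stroke at J1
b4 stroke at J1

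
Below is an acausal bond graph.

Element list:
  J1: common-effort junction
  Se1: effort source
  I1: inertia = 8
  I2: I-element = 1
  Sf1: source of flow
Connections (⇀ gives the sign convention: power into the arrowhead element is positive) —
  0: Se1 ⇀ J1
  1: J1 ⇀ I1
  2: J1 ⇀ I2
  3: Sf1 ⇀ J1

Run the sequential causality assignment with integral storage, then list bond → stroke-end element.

#0 |J1  (Se1 fixes effort; stroke away)
#3 |Sf1  (Sf1 fixes flow; stroke at Sf1)
#1 |I1  (J1 effort already set via bond 0)
#2 |I2  (common-e at J1 fixed by 0)

#0 |J1
#1 |I1
#2 |I2
#3 |Sf1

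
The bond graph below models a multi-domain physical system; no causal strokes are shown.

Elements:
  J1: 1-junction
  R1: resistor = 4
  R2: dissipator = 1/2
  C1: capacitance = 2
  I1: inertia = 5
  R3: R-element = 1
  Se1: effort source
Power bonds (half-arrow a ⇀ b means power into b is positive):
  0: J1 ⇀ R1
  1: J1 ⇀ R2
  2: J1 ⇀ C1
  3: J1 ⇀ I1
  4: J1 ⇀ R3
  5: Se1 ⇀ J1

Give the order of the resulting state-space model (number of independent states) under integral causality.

2  (C1, I1 all integral)

β5 stroke at J1  (source Se1 imposes e)
β2 stroke at J1  (C1: C, integral causality)
β3 stroke at I1  (I1: I, integral causality)
β0 stroke at J1  (J1 flow already set via bond 3)
β1 stroke at J1  (common-f at J1 fixed by 3)
β4 stroke at J1  (J1: bond 3 brought flow, rest push out)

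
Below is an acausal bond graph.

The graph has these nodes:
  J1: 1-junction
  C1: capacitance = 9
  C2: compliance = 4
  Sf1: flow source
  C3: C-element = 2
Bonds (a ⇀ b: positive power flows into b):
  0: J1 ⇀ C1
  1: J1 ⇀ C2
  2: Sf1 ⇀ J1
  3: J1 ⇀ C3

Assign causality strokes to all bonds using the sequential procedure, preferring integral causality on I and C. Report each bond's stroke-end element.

b0 →J1
b1 →J1
b2 →Sf1
b3 →J1

bond 2 →Sf1  (Sf1: flow source, stroke at near end)
bond 0 →J1  (J1 flow already set via bond 2)
bond 1 →J1  (J1 flow already set via bond 2)
bond 3 →J1  (J1: bond 2 brought flow, rest push out)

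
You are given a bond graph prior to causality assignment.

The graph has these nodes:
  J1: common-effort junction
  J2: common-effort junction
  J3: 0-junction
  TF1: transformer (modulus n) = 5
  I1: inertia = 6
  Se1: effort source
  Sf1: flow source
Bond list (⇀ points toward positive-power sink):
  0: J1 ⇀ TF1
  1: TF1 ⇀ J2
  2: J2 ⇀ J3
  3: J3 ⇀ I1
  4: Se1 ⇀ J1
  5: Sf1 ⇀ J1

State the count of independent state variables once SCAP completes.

#4 stroke at J1  (Se1: effort source, stroke at far end)
#5 stroke at Sf1  (source Sf1 imposes f)
#0 stroke at TF1  (common-e at J1 fixed by 4)
#1 stroke at J2  (TF1 one-in-one-out from 0)
#2 stroke at J3  (0-jn J2 has e-setter on 1)
#3 stroke at I1  (0-jn J3 has e-setter on 2)

1  (I1 all integral)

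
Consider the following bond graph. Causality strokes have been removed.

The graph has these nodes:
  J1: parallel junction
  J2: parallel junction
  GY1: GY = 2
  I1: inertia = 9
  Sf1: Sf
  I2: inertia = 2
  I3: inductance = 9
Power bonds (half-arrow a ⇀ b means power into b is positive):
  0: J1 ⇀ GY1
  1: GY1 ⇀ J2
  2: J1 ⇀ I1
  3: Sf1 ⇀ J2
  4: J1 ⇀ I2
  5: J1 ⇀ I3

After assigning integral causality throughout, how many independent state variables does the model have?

3  (I1, I2, I3 all integral)

#3 stroke at Sf1  (Sf1 fixes flow; stroke at Sf1)
#1 stroke at J2  (J2: last free bond brings effort in)
#0 stroke at J1  (GY GY1: same side as bond 1)
#2 stroke at I1  (J1: bond 0 brought effort, rest push out)
#4 stroke at I2  (0-jn J1 has e-setter on 0)
#5 stroke at I3  (J1 effort already set via bond 0)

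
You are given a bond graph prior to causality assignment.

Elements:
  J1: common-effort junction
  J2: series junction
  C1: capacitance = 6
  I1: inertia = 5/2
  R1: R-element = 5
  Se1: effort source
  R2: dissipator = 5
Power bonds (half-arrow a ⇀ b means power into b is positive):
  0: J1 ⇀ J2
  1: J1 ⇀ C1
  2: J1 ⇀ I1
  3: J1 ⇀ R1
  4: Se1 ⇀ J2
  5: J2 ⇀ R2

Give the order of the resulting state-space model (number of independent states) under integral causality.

2  (C1, I1 all integral)

b4 →J2  (Se1 fixes effort; stroke away)
b1 →J1  (C1: C, integral causality)
b0 →J2  (0-jn J1 has e-setter on 1)
b2 →I1  (0-jn J1 has e-setter on 1)
b3 →R1  (J1: bond 1 brought effort, rest push out)
b5 →R2  (J2 needs exactly one f-in)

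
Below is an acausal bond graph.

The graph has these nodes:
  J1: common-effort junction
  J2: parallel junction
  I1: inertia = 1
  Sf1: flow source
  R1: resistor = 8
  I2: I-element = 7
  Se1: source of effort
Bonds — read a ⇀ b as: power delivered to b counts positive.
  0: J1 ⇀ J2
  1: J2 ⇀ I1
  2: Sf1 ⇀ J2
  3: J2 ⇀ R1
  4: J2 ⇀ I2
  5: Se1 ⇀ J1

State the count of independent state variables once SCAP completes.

2  (I1, I2 all integral)

#2 stroke→Sf1  (Sf1 (Sf) sets flow on bond)
#5 stroke→J1  (source Se1 imposes e)
#0 stroke→J2  (J1 effort already set via bond 5)
#1 stroke→I1  (J2: bond 0 brought effort, rest push out)
#3 stroke→R1  (J2 effort already set via bond 0)
#4 stroke→I2  (common-e at J2 fixed by 0)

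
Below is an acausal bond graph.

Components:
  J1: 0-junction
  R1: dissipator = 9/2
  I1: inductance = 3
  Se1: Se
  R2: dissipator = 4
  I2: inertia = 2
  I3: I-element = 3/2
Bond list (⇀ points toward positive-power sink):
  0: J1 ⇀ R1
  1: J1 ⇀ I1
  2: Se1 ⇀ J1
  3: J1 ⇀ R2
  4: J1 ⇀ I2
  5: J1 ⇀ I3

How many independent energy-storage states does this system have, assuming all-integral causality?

b2 stroke→J1  (Se1 fixes effort; stroke away)
b0 stroke→R1  (0-jn J1 has e-setter on 2)
b1 stroke→I1  (J1 effort already set via bond 2)
b3 stroke→R2  (0-jn J1 has e-setter on 2)
b4 stroke→I2  (0-jn J1 has e-setter on 2)
b5 stroke→I3  (J1: bond 2 brought effort, rest push out)

3  (I1, I2, I3 all integral)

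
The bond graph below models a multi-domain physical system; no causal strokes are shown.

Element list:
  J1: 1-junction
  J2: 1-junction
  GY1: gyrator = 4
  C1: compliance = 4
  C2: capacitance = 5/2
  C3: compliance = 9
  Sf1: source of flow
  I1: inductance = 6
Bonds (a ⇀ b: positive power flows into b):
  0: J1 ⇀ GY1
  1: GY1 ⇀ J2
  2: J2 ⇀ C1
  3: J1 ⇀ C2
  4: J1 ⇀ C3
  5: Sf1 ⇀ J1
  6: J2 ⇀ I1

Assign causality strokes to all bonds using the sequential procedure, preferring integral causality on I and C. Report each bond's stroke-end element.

bond 0 stroke→J1
bond 1 stroke→J2
bond 2 stroke→J2
bond 3 stroke→J1
bond 4 stroke→J1
bond 5 stroke→Sf1
bond 6 stroke→I1

#5 stroke at Sf1  (source Sf1 imposes f)
#0 stroke at J1  (J1: bond 5 brought flow, rest push out)
#3 stroke at J1  (common-f at J1 fixed by 5)
#4 stroke at J1  (common-f at J1 fixed by 5)
#1 stroke at J2  (GY1: gyrator matches bond 0)
#2 stroke at J2  (C1 outputs effort q/C1)
#6 stroke at I1  (closing 1-jn rule on J2)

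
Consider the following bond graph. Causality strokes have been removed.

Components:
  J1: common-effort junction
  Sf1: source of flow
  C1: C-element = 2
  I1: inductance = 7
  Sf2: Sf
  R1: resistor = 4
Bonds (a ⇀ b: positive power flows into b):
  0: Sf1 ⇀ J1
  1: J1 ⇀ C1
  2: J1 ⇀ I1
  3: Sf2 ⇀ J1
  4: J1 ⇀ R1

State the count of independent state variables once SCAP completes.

2  (C1, I1 all integral)

b0 →Sf1  (Sf1 (Sf) sets flow on bond)
b3 →Sf2  (Sf2: flow source, stroke at near end)
b1 →J1  (C1 integral (e out))
b2 →I1  (J1 effort already set via bond 1)
b4 →R1  (J1 effort already set via bond 1)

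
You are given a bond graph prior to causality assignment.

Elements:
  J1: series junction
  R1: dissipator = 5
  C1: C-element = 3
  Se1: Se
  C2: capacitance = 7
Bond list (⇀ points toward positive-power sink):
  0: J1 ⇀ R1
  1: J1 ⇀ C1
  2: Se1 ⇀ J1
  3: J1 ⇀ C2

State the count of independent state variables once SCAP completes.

2  (C1, C2 all integral)

#2 stroke at J1  (Se1: effort source, stroke at far end)
#1 stroke at J1  (C1 outputs effort q/C1)
#3 stroke at J1  (C2 outputs effort q/C2)
#0 stroke at R1  (J1 needs exactly one f-in)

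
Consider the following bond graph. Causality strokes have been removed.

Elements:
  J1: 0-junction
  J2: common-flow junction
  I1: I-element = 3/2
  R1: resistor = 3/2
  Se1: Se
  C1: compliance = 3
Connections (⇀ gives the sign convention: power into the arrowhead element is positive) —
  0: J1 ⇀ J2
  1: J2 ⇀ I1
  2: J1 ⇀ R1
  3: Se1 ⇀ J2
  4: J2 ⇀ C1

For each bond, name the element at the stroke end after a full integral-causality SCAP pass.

#3 |J2  (Se1 (Se) sets effort on bond)
#1 |I1  (I1: I, integral causality)
#0 |J2  (J2 flow already set via bond 1)
#4 |J2  (J2: bond 1 brought flow, rest push out)
#2 |J1  (closing 0-jn rule on J1)

#0 stroke→J2
#1 stroke→I1
#2 stroke→J1
#3 stroke→J2
#4 stroke→J2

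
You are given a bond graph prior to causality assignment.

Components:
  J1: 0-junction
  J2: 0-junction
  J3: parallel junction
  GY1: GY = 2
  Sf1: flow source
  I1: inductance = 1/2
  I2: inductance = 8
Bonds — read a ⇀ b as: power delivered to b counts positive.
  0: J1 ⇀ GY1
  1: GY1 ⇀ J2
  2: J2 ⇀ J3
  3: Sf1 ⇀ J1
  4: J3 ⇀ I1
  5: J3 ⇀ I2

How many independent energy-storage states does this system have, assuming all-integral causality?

2  (I1, I2 all integral)

bond 3 →Sf1  (source Sf1 imposes f)
bond 0 →J1  (closing 0-jn rule on J1)
bond 1 →J2  (GY1: gyrator matches bond 0)
bond 2 →J3  (J2: bond 1 brought effort, rest push out)
bond 4 →I1  (J3: bond 2 brought effort, rest push out)
bond 5 →I2  (J3 effort already set via bond 2)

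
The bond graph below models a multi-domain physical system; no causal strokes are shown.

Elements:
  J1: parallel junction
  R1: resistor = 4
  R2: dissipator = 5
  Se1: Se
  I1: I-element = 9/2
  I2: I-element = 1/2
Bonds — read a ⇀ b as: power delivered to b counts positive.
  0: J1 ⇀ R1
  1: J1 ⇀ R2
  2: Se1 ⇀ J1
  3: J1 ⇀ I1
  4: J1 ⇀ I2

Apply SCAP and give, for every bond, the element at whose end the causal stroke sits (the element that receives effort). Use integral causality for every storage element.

β0 |R1
β1 |R2
β2 |J1
β3 |I1
β4 |I2

#2 stroke→J1  (Se1 (Se) sets effort on bond)
#0 stroke→R1  (0-jn J1 has e-setter on 2)
#1 stroke→R2  (0-jn J1 has e-setter on 2)
#3 stroke→I1  (J1: bond 2 brought effort, rest push out)
#4 stroke→I2  (J1: bond 2 brought effort, rest push out)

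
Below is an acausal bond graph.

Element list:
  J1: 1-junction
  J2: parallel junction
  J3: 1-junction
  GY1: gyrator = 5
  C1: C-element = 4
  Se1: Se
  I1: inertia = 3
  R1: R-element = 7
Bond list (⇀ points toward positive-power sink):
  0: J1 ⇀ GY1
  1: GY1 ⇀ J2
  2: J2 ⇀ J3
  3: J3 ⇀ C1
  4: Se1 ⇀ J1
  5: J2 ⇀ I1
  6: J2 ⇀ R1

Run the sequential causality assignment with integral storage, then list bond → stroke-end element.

#4 stroke→J1  (source Se1 imposes e)
#0 stroke→GY1  (J1 needs exactly one f-in)
#1 stroke→GY1  (through GY1, causality inverts; strokes same side of GY1)
#3 stroke→J3  (C1: C, integral causality)
#2 stroke→J2  (only one flow-in slot at J3)
#5 stroke→I1  (0-jn J2 has e-setter on 2)
#6 stroke→R1  (common-e at J2 fixed by 2)

β0 |GY1
β1 |GY1
β2 |J2
β3 |J3
β4 |J1
β5 |I1
β6 |R1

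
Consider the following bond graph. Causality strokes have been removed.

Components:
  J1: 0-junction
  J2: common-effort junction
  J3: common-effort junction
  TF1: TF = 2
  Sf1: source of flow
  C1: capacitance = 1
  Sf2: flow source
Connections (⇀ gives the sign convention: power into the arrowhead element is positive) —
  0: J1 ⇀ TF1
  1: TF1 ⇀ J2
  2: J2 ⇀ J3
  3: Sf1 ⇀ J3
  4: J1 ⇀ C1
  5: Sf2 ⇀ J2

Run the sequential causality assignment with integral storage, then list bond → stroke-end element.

β0 stroke at TF1
β1 stroke at J2
β2 stroke at J3
β3 stroke at Sf1
β4 stroke at J1
β5 stroke at Sf2

b3 stroke→Sf1  (Sf1 (Sf) sets flow on bond)
b5 stroke→Sf2  (Sf2 fixes flow; stroke at Sf2)
b2 stroke→J3  (only one effort-in slot at J3)
b1 stroke→J2  (J2: last free bond brings effort in)
b0 stroke→TF1  (through TF1, causality passes straight; one stroke at TF1)
b4 stroke→J1  (closing 0-jn rule on J1)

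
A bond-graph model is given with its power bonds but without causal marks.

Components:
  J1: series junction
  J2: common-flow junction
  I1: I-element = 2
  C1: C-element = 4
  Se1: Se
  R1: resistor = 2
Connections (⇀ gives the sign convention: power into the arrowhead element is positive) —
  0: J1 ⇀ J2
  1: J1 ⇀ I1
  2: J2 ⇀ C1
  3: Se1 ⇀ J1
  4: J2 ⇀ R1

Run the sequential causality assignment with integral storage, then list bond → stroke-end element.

b0 →J1
b1 →I1
b2 →J2
b3 →J1
b4 →J2

b3 stroke at J1  (Se1 fixes effort; stroke away)
b1 stroke at I1  (I1: I, integral causality)
b0 stroke at J1  (common-f at J1 fixed by 1)
b2 stroke at J2  (J2: bond 0 brought flow, rest push out)
b4 stroke at J2  (J2 flow already set via bond 0)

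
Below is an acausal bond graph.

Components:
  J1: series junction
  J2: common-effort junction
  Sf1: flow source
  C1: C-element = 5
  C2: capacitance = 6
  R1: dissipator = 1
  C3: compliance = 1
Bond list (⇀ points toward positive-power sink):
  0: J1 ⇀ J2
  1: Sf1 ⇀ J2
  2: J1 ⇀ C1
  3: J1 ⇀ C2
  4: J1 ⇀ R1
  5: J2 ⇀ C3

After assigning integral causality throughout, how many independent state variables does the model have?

bond 1 |Sf1  (Sf1 fixes flow; stroke at Sf1)
bond 2 |J1  (prefer integral on C1)
bond 3 |J1  (C2 outputs effort q/C2)
bond 5 |J2  (C3 integral (e out))
bond 0 |J1  (J2: bond 5 brought effort, rest push out)
bond 4 |R1  (J1 needs exactly one f-in)

3  (C1, C2, C3 all integral)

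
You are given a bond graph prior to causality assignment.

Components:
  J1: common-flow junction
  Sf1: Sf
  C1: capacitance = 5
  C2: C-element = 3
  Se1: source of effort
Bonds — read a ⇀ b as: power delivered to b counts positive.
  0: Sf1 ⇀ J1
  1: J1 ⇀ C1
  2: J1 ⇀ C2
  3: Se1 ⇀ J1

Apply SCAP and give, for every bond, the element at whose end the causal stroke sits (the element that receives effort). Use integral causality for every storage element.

β0 →Sf1
β1 →J1
β2 →J1
β3 →J1

β0 →Sf1  (source Sf1 imposes f)
β3 →J1  (Se1: effort source, stroke at far end)
β1 →J1  (common-f at J1 fixed by 0)
β2 →J1  (common-f at J1 fixed by 0)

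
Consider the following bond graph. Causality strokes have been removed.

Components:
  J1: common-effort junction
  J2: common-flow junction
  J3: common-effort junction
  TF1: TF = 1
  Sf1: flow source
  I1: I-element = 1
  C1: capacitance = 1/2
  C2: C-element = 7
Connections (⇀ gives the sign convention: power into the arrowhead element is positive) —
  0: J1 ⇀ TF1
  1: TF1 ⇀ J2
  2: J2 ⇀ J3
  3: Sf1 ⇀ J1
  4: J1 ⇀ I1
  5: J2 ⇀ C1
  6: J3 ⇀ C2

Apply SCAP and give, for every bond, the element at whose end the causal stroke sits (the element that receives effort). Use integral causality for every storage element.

b3 stroke→Sf1  (Sf1: flow source, stroke at near end)
b4 stroke→I1  (I1 outputs flow p/I1)
b0 stroke→J1  (closing 0-jn rule on J1)
b1 stroke→TF1  (TF1: transformer flips bond 0)
b2 stroke→J2  (J2 flow already set via bond 1)
b5 stroke→J2  (J2: bond 1 brought flow, rest push out)
b6 stroke→J3  (closing 0-jn rule on J3)

#0 |J1
#1 |TF1
#2 |J2
#3 |Sf1
#4 |I1
#5 |J2
#6 |J3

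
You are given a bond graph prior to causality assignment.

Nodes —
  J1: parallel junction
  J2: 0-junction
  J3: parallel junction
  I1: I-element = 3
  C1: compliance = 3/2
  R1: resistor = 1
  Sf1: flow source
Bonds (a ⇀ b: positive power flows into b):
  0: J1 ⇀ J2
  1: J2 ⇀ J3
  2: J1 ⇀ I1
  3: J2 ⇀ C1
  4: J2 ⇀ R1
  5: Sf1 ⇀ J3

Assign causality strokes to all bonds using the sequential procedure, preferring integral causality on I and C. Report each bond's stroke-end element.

β0 stroke→J1
β1 stroke→J3
β2 stroke→I1
β3 stroke→J2
β4 stroke→R1
β5 stroke→Sf1

b5 stroke at Sf1  (Sf1: flow source, stroke at near end)
b1 stroke at J3  (J3 needs exactly one e-in)
b2 stroke at I1  (I1 outputs flow p/I1)
b0 stroke at J1  (only one effort-in slot at J1)
b3 stroke at J2  (C1: C, integral causality)
b4 stroke at R1  (J2 effort already set via bond 3)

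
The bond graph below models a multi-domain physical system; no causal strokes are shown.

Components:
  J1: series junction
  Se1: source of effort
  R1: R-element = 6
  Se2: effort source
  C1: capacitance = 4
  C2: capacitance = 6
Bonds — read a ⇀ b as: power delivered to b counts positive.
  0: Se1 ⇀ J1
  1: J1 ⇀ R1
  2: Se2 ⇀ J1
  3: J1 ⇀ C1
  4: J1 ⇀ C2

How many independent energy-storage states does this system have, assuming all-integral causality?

2  (C1, C2 all integral)

#0 →J1  (Se1 (Se) sets effort on bond)
#2 →J1  (Se2 (Se) sets effort on bond)
#3 →J1  (C1 outputs effort q/C1)
#4 →J1  (C2 outputs effort q/C2)
#1 →R1  (J1: last free bond brings flow in)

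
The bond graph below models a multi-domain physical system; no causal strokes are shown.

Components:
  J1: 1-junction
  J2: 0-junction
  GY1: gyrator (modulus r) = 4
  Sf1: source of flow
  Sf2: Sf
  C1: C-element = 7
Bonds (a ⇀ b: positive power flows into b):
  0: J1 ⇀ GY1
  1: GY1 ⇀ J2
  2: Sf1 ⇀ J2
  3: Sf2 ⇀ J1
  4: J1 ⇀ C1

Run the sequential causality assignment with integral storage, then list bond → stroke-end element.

bond 0 stroke at J1
bond 1 stroke at J2
bond 2 stroke at Sf1
bond 3 stroke at Sf2
bond 4 stroke at J1

bond 2 →Sf1  (source Sf1 imposes f)
bond 3 →Sf2  (Sf2: flow source, stroke at near end)
bond 0 →J1  (common-f at J1 fixed by 3)
bond 4 →J1  (common-f at J1 fixed by 3)
bond 1 →J2  (closing 0-jn rule on J2)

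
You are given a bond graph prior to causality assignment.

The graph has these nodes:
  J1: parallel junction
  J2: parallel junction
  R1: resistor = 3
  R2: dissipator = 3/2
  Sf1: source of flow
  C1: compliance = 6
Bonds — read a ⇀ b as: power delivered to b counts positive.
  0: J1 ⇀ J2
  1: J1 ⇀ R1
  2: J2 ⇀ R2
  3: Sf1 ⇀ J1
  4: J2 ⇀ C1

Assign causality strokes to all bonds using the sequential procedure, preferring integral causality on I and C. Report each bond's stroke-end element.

β3 →Sf1  (Sf1 fixes flow; stroke at Sf1)
β4 →J2  (C1: C, integral causality)
β0 →J1  (0-jn J2 has e-setter on 4)
β2 →R2  (J2 effort already set via bond 4)
β1 →R1  (J1 effort already set via bond 0)

#0 stroke→J1
#1 stroke→R1
#2 stroke→R2
#3 stroke→Sf1
#4 stroke→J2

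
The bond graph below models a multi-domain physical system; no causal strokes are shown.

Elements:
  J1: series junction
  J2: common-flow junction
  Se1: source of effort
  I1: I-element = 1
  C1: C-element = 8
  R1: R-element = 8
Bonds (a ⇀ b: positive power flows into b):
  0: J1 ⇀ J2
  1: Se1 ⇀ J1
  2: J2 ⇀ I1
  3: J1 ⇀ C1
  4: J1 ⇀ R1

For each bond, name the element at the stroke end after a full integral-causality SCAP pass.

#0 stroke→J2
#1 stroke→J1
#2 stroke→I1
#3 stroke→J1
#4 stroke→J1

bond 1 →J1  (Se1: effort source, stroke at far end)
bond 2 →I1  (I1: I, integral causality)
bond 0 →J2  (J2 flow already set via bond 2)
bond 3 →J1  (J1: bond 0 brought flow, rest push out)
bond 4 →J1  (1-jn J1 has f-setter on 0)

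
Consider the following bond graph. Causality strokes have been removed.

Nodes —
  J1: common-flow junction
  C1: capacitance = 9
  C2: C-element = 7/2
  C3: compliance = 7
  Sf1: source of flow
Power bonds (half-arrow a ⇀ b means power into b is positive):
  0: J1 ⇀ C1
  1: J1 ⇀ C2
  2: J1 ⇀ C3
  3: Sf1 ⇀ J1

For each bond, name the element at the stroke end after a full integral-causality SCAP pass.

#3 stroke→Sf1  (Sf1: flow source, stroke at near end)
#0 stroke→J1  (common-f at J1 fixed by 3)
#1 stroke→J1  (common-f at J1 fixed by 3)
#2 stroke→J1  (common-f at J1 fixed by 3)

β0 stroke→J1
β1 stroke→J1
β2 stroke→J1
β3 stroke→Sf1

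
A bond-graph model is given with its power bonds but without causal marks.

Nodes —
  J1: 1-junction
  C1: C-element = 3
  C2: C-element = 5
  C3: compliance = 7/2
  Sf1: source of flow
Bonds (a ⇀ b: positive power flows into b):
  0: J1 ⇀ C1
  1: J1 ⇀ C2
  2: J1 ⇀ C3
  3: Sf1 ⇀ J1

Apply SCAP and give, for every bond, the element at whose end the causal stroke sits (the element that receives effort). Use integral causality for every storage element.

b3 →Sf1  (Sf1 (Sf) sets flow on bond)
b0 →J1  (common-f at J1 fixed by 3)
b1 →J1  (common-f at J1 fixed by 3)
b2 →J1  (common-f at J1 fixed by 3)

β0 →J1
β1 →J1
β2 →J1
β3 →Sf1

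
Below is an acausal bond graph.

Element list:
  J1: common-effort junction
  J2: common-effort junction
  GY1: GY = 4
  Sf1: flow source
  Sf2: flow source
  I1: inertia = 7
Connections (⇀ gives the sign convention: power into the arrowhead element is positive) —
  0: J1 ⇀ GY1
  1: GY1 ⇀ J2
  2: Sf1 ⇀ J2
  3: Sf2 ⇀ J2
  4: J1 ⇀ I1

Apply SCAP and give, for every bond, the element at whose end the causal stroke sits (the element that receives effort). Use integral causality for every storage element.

#0 →J1
#1 →J2
#2 →Sf1
#3 →Sf2
#4 →I1

#2 →Sf1  (Sf1: flow source, stroke at near end)
#3 →Sf2  (source Sf2 imposes f)
#1 →J2  (J2: last free bond brings effort in)
#0 →J1  (GY GY1: same side as bond 1)
#4 →I1  (0-jn J1 has e-setter on 0)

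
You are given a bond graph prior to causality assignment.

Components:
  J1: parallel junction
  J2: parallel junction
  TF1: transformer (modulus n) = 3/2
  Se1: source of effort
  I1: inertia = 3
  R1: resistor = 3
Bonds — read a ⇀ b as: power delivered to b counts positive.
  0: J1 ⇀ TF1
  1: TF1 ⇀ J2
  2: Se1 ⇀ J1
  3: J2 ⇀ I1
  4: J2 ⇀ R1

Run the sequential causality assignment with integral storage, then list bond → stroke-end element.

β0 stroke→TF1
β1 stroke→J2
β2 stroke→J1
β3 stroke→I1
β4 stroke→R1

#2 |J1  (source Se1 imposes e)
#0 |TF1  (0-jn J1 has e-setter on 2)
#1 |J2  (through TF1, causality passes straight; one stroke at TF1)
#3 |I1  (common-e at J2 fixed by 1)
#4 |R1  (0-jn J2 has e-setter on 1)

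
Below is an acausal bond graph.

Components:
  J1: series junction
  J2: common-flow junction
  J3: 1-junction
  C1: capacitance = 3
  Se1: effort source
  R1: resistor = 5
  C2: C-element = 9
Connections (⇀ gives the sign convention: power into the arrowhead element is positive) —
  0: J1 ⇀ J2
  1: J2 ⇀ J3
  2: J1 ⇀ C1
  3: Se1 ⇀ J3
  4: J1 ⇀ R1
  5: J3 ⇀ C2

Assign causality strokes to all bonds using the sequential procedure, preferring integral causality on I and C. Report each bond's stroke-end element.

#0 →J1
#1 →J2
#2 →J1
#3 →J3
#4 →R1
#5 →J3

β3 stroke at J3  (source Se1 imposes e)
β2 stroke at J1  (C1: C, integral causality)
β5 stroke at J3  (prefer integral on C2)
β1 stroke at J2  (closing 1-jn rule on J3)
β0 stroke at J1  (J2: last free bond brings flow in)
β4 stroke at R1  (closing 1-jn rule on J1)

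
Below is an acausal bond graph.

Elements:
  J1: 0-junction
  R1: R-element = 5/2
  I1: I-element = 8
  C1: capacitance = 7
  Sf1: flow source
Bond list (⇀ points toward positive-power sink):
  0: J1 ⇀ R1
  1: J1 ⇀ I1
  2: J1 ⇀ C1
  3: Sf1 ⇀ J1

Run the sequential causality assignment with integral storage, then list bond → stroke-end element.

β3 stroke at Sf1  (Sf1: flow source, stroke at near end)
β1 stroke at I1  (I1 integral (f out))
β2 stroke at J1  (prefer integral on C1)
β0 stroke at R1  (J1 effort already set via bond 2)

β0 →R1
β1 →I1
β2 →J1
β3 →Sf1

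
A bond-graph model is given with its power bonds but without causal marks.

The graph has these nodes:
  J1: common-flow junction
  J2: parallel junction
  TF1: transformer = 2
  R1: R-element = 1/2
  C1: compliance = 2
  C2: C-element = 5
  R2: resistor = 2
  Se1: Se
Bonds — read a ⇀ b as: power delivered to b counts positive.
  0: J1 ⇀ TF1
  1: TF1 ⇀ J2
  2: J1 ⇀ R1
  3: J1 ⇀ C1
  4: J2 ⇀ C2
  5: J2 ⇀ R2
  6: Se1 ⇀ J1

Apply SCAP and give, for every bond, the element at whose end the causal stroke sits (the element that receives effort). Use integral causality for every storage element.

b0 |J1
b1 |TF1
b2 |R1
b3 |J1
b4 |J2
b5 |R2
b6 |J1

b6 |J1  (Se1 (Se) sets effort on bond)
b3 |J1  (C1: C, integral causality)
b4 |J2  (C2 integral (e out))
b1 |TF1  (common-e at J2 fixed by 4)
b5 |R2  (J2 effort already set via bond 4)
b0 |J1  (through TF1, causality passes straight; one stroke at TF1)
b2 |R1  (only one flow-in slot at J1)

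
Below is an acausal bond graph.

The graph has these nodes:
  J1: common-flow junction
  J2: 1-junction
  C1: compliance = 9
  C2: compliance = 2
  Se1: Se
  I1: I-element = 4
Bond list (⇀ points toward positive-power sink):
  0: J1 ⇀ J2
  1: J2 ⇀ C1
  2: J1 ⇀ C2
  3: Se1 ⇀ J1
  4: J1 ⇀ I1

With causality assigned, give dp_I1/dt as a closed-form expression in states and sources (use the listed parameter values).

dp_I1/dt = E_Se1 - q_C1/9 - q_C2/2

#3 |J1  (Se1 fixes effort; stroke away)
#1 |J2  (C1 outputs effort q/C1)
#0 |J1  (only one flow-in slot at J2)
#2 |J1  (C2: C, integral causality)
#4 |I1  (closing 1-jn rule on J1)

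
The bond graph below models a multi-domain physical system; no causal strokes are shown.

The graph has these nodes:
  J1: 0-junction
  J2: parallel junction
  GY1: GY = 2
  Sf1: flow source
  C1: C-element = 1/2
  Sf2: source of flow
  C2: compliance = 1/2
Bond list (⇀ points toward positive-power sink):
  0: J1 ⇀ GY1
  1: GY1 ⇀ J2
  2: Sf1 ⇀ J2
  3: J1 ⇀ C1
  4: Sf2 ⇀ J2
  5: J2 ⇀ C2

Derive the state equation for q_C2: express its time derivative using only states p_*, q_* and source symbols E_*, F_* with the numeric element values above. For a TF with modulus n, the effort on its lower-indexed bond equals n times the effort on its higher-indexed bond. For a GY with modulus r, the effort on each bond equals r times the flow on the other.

bond 2 |Sf1  (Sf1: flow source, stroke at near end)
bond 4 |Sf2  (Sf2: flow source, stroke at near end)
bond 3 |J1  (C1 integral (e out))
bond 0 |GY1  (0-jn J1 has e-setter on 3)
bond 1 |GY1  (GY GY1: same side as bond 0)
bond 5 |J2  (J2: last free bond brings effort in)

dq_C2/dt = F_Sf1 + F_Sf2 + q_C1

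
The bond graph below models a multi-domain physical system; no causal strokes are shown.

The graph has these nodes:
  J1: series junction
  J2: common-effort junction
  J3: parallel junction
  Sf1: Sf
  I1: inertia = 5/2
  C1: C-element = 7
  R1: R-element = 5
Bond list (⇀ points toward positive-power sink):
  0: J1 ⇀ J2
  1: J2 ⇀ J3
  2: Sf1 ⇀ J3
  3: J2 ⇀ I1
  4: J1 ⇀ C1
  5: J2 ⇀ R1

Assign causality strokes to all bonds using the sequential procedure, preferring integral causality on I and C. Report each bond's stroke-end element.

b2 stroke→Sf1  (Sf1 (Sf) sets flow on bond)
b1 stroke→J3  (J3: last free bond brings effort in)
b3 stroke→I1  (I1 outputs flow p/I1)
b4 stroke→J1  (prefer integral on C1)
b0 stroke→J2  (only one flow-in slot at J1)
b5 stroke→R1  (0-jn J2 has e-setter on 0)

bond 0 |J2
bond 1 |J3
bond 2 |Sf1
bond 3 |I1
bond 4 |J1
bond 5 |R1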